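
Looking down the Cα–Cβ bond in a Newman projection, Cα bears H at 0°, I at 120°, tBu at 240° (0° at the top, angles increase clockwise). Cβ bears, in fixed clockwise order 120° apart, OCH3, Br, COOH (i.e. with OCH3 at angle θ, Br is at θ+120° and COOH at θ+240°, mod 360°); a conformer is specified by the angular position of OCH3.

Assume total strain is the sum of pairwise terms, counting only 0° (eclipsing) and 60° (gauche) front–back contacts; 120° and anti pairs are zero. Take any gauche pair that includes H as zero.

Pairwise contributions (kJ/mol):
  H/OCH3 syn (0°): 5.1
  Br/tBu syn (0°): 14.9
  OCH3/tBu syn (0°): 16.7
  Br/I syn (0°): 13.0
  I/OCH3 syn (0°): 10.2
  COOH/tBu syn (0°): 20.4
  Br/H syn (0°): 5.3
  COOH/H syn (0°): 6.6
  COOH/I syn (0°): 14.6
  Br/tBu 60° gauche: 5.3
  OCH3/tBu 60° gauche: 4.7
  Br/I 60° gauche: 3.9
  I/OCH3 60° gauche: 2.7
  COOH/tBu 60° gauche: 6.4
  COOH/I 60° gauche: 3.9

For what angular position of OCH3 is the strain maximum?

0°

OCH3 at 0° is eclipsed. H at 0° is eclipsed with OCH3 at 0° (5.1); I at 120° is eclipsed with Br at 120° (13.0); tBu at 240° is eclipsed with COOH at 240° (20.4). Total 38.5 kJ/mol.
OCH3 at 60° is staggered. I at 120° is gauche with OCH3 at 60° (2.7); I at 120° is gauche with Br at 180° (3.9); tBu at 240° is gauche with Br at 180° (5.3); tBu at 240° is gauche with COOH at 300° (6.4). Total 18.3 kJ/mol.
OCH3 at 120° is eclipsed. H at 0° is eclipsed with COOH at 0° (6.6); I at 120° is eclipsed with OCH3 at 120° (10.2); tBu at 240° is eclipsed with Br at 240° (14.9). Total 31.7 kJ/mol.
OCH3 at 180° is staggered. I at 120° is gauche with OCH3 at 180° (2.7); I at 120° is gauche with COOH at 60° (3.9); tBu at 240° is gauche with OCH3 at 180° (4.7); tBu at 240° is gauche with Br at 300° (5.3). Total 16.6 kJ/mol.
OCH3 at 240° is eclipsed. H at 0° is eclipsed with Br at 0° (5.3); I at 120° is eclipsed with COOH at 120° (14.6); tBu at 240° is eclipsed with OCH3 at 240° (16.7). Total 36.6 kJ/mol.
OCH3 at 300° is staggered. I at 120° is gauche with Br at 60° (3.9); I at 120° is gauche with COOH at 180° (3.9); tBu at 240° is gauche with OCH3 at 300° (4.7); tBu at 240° is gauche with COOH at 180° (6.4). Total 18.9 kJ/mol.
The maximum (38.5 kJ/mol) occurs with OCH3 at 0°.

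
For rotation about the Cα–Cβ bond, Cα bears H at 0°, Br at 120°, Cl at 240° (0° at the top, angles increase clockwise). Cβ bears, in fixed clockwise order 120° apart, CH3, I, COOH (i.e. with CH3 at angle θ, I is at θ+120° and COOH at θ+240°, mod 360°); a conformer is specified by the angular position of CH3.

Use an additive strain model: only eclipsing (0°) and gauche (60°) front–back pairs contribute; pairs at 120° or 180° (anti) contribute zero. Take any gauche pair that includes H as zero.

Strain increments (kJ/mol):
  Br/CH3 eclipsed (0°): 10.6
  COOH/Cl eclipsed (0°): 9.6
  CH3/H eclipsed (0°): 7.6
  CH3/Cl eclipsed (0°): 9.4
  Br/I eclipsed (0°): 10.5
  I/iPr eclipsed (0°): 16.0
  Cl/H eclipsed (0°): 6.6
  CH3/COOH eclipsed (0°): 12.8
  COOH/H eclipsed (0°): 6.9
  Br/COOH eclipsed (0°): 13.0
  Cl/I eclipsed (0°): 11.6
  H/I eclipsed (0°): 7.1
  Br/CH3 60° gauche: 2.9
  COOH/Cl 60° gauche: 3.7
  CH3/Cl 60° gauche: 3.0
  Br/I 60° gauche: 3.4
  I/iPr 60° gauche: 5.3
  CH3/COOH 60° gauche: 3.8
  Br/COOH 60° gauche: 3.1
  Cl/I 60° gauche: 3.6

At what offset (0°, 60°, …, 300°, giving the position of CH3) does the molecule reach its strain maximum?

CH3 at 0° (eclipsed): H–CH3 eclipsed, Br–I eclipsed, Cl–COOH eclipsed; 7.6 + 10.5 + 9.6 = 27.7 kJ/mol.
CH3 at 60° (staggered): Br–CH3 gauche, Br–I gauche, Cl–I gauche, Cl–COOH gauche; 2.9 + 3.4 + 3.6 + 3.7 = 13.6 kJ/mol.
CH3 at 120° (eclipsed): H–COOH eclipsed, Br–CH3 eclipsed, Cl–I eclipsed; 6.9 + 10.6 + 11.6 = 29.1 kJ/mol.
CH3 at 180° (staggered): Br–CH3 gauche, Br–COOH gauche, Cl–CH3 gauche, Cl–I gauche; 2.9 + 3.1 + 3.0 + 3.6 = 12.6 kJ/mol.
CH3 at 240° (eclipsed): H–I eclipsed, Br–COOH eclipsed, Cl–CH3 eclipsed; 7.1 + 13.0 + 9.4 = 29.5 kJ/mol.
CH3 at 300° (staggered): Br–I gauche, Br–COOH gauche, Cl–CH3 gauche, Cl–COOH gauche; 3.4 + 3.1 + 3.0 + 3.7 = 13.2 kJ/mol.
The maximum (29.5 kJ/mol) occurs with CH3 at 240°.

240°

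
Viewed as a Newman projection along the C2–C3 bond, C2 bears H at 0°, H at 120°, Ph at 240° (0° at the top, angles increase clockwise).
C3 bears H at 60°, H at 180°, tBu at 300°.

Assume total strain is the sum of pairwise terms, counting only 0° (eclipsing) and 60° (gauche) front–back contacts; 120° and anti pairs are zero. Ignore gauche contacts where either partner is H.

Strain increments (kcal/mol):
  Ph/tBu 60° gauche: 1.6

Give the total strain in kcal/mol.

This conformer (staggered): Ph–tBu gauche; 1.6 = 1.6 kcal/mol.

1.6 kcal/mol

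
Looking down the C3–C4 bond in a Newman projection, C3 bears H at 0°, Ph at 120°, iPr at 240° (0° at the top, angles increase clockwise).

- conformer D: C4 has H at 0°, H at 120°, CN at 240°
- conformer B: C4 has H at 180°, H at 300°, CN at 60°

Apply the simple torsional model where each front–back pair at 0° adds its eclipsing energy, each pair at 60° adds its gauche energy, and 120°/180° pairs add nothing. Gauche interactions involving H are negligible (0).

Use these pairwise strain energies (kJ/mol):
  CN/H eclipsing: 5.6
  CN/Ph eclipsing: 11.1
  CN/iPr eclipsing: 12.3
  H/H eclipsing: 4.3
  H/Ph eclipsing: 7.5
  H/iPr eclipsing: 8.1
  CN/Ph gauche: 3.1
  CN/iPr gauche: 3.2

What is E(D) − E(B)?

D (eclipsed): H–H eclipsed, Ph–H eclipsed, iPr–CN eclipsed; 4.3 + 7.5 + 12.3 = 24.1 kJ/mol.
B (staggered): Ph–CN gauche; 3.1 = 3.1 kJ/mol.
E(D) − E(B) = 24.1 − 3.1 = +21.0 kJ/mol.

+21.0 kJ/mol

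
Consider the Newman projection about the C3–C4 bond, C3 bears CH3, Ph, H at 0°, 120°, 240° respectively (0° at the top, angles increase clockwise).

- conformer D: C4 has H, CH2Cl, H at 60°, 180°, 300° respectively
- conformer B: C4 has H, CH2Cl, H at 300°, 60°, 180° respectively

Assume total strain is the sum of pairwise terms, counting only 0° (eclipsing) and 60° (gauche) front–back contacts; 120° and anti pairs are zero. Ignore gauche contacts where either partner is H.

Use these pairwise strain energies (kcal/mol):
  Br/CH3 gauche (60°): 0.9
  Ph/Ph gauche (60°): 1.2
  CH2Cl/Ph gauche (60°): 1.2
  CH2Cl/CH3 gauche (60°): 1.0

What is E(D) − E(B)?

D (staggered): Ph(120°)/CH2Cl(180°) gauche 1.2 → 1.2 kcal/mol.
B (staggered): CH3(0°)/CH2Cl(60°) gauche 1.0; Ph(120°)/CH2Cl(60°) gauche 1.2 → 2.2 kcal/mol.
E(D) − E(B) = 1.2 − 2.2 = -1.0 kcal/mol.

-1.0 kcal/mol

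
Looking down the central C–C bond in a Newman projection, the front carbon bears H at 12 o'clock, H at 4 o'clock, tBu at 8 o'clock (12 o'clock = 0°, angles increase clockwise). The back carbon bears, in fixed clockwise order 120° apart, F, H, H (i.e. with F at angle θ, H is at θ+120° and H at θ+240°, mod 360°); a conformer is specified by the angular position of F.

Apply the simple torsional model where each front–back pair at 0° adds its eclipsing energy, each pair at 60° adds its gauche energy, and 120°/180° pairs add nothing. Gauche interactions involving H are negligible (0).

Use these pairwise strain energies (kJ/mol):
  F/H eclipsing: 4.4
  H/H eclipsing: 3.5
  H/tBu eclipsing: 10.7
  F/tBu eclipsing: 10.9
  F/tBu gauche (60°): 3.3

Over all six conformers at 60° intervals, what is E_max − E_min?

18.6 kJ/mol

F at 0° is eclipsed. H at 0° is eclipsed with F at 0° (4.4); H at 120° is eclipsed with H at 120° (3.5); tBu at 240° is eclipsed with H at 240° (10.7). Total 18.6 kJ/mol.
F at 60° (staggered): no non-H gauche contacts → 0.0 kJ/mol.
F at 120° is eclipsed. H at 0° is eclipsed with H at 0° (3.5); H at 120° is eclipsed with F at 120° (4.4); tBu at 240° is eclipsed with H at 240° (10.7). Total 18.6 kJ/mol.
F at 180° is staggered. tBu at 240° is gauche with F at 180° (3.3). Total 3.3 kJ/mol.
F at 240° is eclipsed. H at 0° is eclipsed with H at 0° (3.5); H at 120° is eclipsed with H at 120° (3.5); tBu at 240° is eclipsed with F at 240° (10.9). Total 17.9 kJ/mol.
F at 300° is staggered. tBu at 240° is gauche with F at 300° (3.3). Total 3.3 kJ/mol.
Max at 0° (18.6 kJ/mol), min at 60° (0.0 kJ/mol); barrier = 18.6 kJ/mol.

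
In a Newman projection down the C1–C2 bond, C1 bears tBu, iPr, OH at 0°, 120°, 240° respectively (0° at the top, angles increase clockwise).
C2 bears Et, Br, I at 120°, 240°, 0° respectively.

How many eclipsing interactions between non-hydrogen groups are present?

Non-H eclipsing pairs: tBu(0°)/I(0°); iPr(120°)/Et(120°); OH(240°)/Br(240°) — 3 interactions.

3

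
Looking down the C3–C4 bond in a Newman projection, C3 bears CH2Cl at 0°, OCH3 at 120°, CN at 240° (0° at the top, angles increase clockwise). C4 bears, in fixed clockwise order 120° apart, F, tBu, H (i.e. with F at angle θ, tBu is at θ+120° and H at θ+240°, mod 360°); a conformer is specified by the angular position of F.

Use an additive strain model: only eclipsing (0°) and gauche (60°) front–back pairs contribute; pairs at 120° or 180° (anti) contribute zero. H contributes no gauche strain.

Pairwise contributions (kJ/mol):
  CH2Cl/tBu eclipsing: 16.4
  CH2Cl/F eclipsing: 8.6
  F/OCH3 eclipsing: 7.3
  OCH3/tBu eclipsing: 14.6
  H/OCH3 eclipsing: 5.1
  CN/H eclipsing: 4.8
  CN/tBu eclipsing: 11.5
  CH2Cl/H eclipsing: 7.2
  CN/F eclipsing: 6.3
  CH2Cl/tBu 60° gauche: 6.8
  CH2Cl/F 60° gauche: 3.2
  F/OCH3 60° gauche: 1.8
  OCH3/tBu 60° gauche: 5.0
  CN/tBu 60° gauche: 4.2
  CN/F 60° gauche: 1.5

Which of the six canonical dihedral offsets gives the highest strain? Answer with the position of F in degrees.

0°

F at 0° (eclipsed): CH2Cl(0°)/F(0°) eclipsed 8.6; OCH3(120°)/tBu(120°) eclipsed 14.6; CN(240°)/H(240°) eclipsed 4.8 → 28.0 kJ/mol.
F at 60° (staggered): CH2Cl(0°)/F(60°) gauche 3.2; OCH3(120°)/F(60°) gauche 1.8; OCH3(120°)/tBu(180°) gauche 5.0; CN(240°)/tBu(180°) gauche 4.2 → 14.2 kJ/mol.
F at 120° (eclipsed): CH2Cl(0°)/H(0°) eclipsed 7.2; OCH3(120°)/F(120°) eclipsed 7.3; CN(240°)/tBu(240°) eclipsed 11.5 → 26.0 kJ/mol.
F at 180° (staggered): CH2Cl(0°)/tBu(300°) gauche 6.8; OCH3(120°)/F(180°) gauche 1.8; CN(240°)/F(180°) gauche 1.5; CN(240°)/tBu(300°) gauche 4.2 → 14.3 kJ/mol.
F at 240° (eclipsed): CH2Cl(0°)/tBu(0°) eclipsed 16.4; OCH3(120°)/H(120°) eclipsed 5.1; CN(240°)/F(240°) eclipsed 6.3 → 27.8 kJ/mol.
F at 300° (staggered): CH2Cl(0°)/F(300°) gauche 3.2; CH2Cl(0°)/tBu(60°) gauche 6.8; OCH3(120°)/tBu(60°) gauche 5.0; CN(240°)/F(300°) gauche 1.5 → 16.5 kJ/mol.
The maximum (28.0 kJ/mol) occurs with F at 0°.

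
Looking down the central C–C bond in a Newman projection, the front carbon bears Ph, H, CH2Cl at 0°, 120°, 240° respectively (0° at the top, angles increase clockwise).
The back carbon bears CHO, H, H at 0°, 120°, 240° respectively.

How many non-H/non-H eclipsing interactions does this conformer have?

Non-H eclipsing pairs: Ph(0°)/CHO(0°) — 1 interaction.

1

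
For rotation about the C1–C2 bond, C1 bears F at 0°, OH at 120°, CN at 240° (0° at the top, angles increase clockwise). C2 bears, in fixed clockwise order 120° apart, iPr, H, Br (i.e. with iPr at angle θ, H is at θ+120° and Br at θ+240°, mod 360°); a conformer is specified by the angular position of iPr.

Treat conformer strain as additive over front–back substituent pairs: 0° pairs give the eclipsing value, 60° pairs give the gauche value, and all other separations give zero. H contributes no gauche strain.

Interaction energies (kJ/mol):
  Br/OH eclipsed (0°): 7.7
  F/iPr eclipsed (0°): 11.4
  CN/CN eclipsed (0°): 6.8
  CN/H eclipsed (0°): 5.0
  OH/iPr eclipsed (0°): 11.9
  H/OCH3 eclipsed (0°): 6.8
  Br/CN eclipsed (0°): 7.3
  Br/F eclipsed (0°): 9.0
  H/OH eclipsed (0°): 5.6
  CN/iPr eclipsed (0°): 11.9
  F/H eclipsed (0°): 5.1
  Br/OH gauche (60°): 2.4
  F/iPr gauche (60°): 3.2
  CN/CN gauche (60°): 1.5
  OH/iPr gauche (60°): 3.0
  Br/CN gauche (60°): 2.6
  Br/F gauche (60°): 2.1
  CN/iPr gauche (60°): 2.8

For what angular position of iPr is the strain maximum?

iPr at 0° is eclipsed. F at 0° is eclipsed with iPr at 0° (11.4); OH at 120° is eclipsed with H at 120° (5.6); CN at 240° is eclipsed with Br at 240° (7.3). Total 24.3 kJ/mol.
iPr at 60° is staggered. F at 0° is gauche with iPr at 60° (3.2); F at 0° is gauche with Br at 300° (2.1); OH at 120° is gauche with iPr at 60° (3.0); CN at 240° is gauche with Br at 300° (2.6). Total 10.9 kJ/mol.
iPr at 120° is eclipsed. F at 0° is eclipsed with Br at 0° (9.0); OH at 120° is eclipsed with iPr at 120° (11.9); CN at 240° is eclipsed with H at 240° (5.0). Total 25.9 kJ/mol.
iPr at 180° is staggered. F at 0° is gauche with Br at 60° (2.1); OH at 120° is gauche with iPr at 180° (3.0); OH at 120° is gauche with Br at 60° (2.4); CN at 240° is gauche with iPr at 180° (2.8). Total 10.3 kJ/mol.
iPr at 240° is eclipsed. F at 0° is eclipsed with H at 0° (5.1); OH at 120° is eclipsed with Br at 120° (7.7); CN at 240° is eclipsed with iPr at 240° (11.9). Total 24.7 kJ/mol.
iPr at 300° is staggered. F at 0° is gauche with iPr at 300° (3.2); OH at 120° is gauche with Br at 180° (2.4); CN at 240° is gauche with iPr at 300° (2.8); CN at 240° is gauche with Br at 180° (2.6). Total 11.0 kJ/mol.
The maximum (25.9 kJ/mol) occurs with iPr at 120°.

120°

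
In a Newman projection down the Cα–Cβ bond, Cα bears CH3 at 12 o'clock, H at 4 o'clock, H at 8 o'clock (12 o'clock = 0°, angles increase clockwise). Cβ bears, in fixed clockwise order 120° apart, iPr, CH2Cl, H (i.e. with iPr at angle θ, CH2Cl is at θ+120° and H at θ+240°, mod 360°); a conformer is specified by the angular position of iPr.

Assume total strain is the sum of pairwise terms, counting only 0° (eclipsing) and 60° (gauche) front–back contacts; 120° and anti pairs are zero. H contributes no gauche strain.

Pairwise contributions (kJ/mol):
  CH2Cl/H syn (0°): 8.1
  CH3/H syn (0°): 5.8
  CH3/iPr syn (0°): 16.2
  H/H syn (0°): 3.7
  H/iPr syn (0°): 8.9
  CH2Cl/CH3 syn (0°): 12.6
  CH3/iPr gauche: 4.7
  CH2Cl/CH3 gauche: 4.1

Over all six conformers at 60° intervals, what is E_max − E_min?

23.9 kJ/mol

iPr at 0° (eclipsed): CH3–iPr eclipsed, H–CH2Cl eclipsed, H–H eclipsed; 16.2 + 8.1 + 3.7 = 28.0 kJ/mol.
iPr at 60° (staggered): CH3–iPr gauche; 4.7 = 4.7 kJ/mol.
iPr at 120° (eclipsed): CH3–H eclipsed, H–iPr eclipsed, H–CH2Cl eclipsed; 5.8 + 8.9 + 8.1 = 22.8 kJ/mol.
iPr at 180° (staggered): CH3–CH2Cl gauche; 4.1 = 4.1 kJ/mol.
iPr at 240° (eclipsed): CH3–CH2Cl eclipsed, H–H eclipsed, H–iPr eclipsed; 12.6 + 3.7 + 8.9 = 25.2 kJ/mol.
iPr at 300° (staggered): CH3–iPr gauche, CH3–CH2Cl gauche; 4.7 + 4.1 = 8.8 kJ/mol.
Max at 0° (28.0 kJ/mol), min at 180° (4.1 kJ/mol); barrier = 23.9 kJ/mol.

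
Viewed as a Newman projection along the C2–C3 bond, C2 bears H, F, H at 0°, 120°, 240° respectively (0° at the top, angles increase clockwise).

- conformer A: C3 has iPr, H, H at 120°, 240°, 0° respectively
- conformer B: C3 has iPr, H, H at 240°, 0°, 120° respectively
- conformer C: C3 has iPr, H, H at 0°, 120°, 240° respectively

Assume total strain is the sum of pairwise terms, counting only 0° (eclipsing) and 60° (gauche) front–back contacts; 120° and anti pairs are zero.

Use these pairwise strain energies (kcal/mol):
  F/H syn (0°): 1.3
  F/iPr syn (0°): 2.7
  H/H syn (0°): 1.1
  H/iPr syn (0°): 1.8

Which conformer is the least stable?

A (eclipsed): H(0°)/H(0°) eclipsed 1.1; F(120°)/iPr(120°) eclipsed 2.7; H(240°)/H(240°) eclipsed 1.1 → 4.9 kcal/mol.
B (eclipsed): H(0°)/H(0°) eclipsed 1.1; F(120°)/H(120°) eclipsed 1.3; H(240°)/iPr(240°) eclipsed 1.8 → 4.2 kcal/mol.
C (eclipsed): H(0°)/iPr(0°) eclipsed 1.8; F(120°)/H(120°) eclipsed 1.3; H(240°)/H(240°) eclipsed 1.1 → 4.2 kcal/mol.
A has the highest total (4.9 kcal/mol).

A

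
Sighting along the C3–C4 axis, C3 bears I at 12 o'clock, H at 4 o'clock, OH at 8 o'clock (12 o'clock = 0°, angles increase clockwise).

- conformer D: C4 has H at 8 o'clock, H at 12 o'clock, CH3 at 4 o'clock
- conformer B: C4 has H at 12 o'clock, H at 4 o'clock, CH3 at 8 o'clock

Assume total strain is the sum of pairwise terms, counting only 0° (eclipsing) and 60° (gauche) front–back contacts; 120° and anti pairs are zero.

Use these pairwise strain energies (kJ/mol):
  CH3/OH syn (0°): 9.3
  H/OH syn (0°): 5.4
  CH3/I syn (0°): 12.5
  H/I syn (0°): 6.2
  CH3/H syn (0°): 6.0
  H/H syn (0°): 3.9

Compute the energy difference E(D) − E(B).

D (eclipsed): I(0°)/H(0°) eclipsed 6.2; H(120°)/CH3(120°) eclipsed 6.0; OH(240°)/H(240°) eclipsed 5.4 → 17.6 kJ/mol.
B (eclipsed): I(0°)/H(0°) eclipsed 6.2; H(120°)/H(120°) eclipsed 3.9; OH(240°)/CH3(240°) eclipsed 9.3 → 19.4 kJ/mol.
E(D) − E(B) = 17.6 − 19.4 = -1.8 kJ/mol.

-1.8 kJ/mol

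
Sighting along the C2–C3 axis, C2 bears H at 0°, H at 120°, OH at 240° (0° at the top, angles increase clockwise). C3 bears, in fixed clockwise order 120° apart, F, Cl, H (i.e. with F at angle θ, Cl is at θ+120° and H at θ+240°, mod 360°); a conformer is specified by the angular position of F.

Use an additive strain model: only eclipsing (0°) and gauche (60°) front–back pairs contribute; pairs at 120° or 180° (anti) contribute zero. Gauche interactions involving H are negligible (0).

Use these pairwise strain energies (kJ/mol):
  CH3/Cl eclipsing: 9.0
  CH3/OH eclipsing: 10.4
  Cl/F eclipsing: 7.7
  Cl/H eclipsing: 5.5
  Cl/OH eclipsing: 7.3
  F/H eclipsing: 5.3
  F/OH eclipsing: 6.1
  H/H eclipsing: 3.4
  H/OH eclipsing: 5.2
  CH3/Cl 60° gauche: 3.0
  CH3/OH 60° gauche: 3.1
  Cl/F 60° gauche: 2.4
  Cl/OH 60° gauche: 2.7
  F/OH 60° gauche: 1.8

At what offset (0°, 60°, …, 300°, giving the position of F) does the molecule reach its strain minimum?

F at 0° (eclipsed): H–F eclipsed, H–Cl eclipsed, OH–H eclipsed; 5.3 + 5.5 + 5.2 = 16.0 kJ/mol.
F at 60° (staggered): OH–Cl gauche; 2.7 = 2.7 kJ/mol.
F at 120° (eclipsed): H–H eclipsed, H–F eclipsed, OH–Cl eclipsed; 3.4 + 5.3 + 7.3 = 16.0 kJ/mol.
F at 180° (staggered): OH–F gauche, OH–Cl gauche; 1.8 + 2.7 = 4.5 kJ/mol.
F at 240° (eclipsed): H–Cl eclipsed, H–H eclipsed, OH–F eclipsed; 5.5 + 3.4 + 6.1 = 15.0 kJ/mol.
F at 300° (staggered): OH–F gauche; 1.8 = 1.8 kJ/mol.
The minimum (1.8 kJ/mol) occurs with F at 300°.

300°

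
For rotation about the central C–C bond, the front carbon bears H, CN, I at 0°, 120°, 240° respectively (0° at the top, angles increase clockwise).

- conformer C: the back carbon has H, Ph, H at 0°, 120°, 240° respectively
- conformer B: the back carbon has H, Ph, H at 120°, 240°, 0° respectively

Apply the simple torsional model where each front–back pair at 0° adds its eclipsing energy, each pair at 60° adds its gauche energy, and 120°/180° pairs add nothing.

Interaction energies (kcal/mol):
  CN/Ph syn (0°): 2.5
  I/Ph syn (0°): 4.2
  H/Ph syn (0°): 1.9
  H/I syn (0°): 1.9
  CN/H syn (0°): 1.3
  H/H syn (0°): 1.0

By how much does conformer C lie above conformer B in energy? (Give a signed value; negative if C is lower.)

-1.1 kcal/mol

C (eclipsed): H(0°)/H(0°) eclipsed 1.0; CN(120°)/Ph(120°) eclipsed 2.5; I(240°)/H(240°) eclipsed 1.9 → 5.4 kcal/mol.
B (eclipsed): H(0°)/H(0°) eclipsed 1.0; CN(120°)/H(120°) eclipsed 1.3; I(240°)/Ph(240°) eclipsed 4.2 → 6.5 kcal/mol.
E(C) − E(B) = 5.4 − 6.5 = -1.1 kcal/mol.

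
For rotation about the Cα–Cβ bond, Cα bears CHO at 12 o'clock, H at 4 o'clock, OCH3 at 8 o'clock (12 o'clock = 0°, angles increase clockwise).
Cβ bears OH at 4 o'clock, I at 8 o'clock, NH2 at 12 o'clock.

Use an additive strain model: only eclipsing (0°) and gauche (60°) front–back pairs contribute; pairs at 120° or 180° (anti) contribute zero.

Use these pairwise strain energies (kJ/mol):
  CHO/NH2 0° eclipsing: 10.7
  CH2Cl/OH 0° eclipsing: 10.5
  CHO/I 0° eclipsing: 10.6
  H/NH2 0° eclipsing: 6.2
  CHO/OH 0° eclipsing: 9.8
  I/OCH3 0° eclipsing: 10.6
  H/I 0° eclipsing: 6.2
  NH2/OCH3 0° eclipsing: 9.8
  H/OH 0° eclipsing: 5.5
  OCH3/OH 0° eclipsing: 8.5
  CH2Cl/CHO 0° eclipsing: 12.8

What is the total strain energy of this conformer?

This conformer is eclipsed. CHO at 0° is eclipsed with NH2 at 0° (10.7); H at 120° is eclipsed with OH at 120° (5.5); OCH3 at 240° is eclipsed with I at 240° (10.6). Total 26.8 kJ/mol.

26.8 kJ/mol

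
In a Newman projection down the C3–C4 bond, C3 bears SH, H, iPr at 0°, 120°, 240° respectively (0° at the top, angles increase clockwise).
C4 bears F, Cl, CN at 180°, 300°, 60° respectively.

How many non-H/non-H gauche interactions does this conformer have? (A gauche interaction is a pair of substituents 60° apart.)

Non-H gauche pairs: SH(0°)/Cl(300°); SH(0°)/CN(60°); iPr(240°)/F(180°); iPr(240°)/Cl(300°) — 4 interactions.

4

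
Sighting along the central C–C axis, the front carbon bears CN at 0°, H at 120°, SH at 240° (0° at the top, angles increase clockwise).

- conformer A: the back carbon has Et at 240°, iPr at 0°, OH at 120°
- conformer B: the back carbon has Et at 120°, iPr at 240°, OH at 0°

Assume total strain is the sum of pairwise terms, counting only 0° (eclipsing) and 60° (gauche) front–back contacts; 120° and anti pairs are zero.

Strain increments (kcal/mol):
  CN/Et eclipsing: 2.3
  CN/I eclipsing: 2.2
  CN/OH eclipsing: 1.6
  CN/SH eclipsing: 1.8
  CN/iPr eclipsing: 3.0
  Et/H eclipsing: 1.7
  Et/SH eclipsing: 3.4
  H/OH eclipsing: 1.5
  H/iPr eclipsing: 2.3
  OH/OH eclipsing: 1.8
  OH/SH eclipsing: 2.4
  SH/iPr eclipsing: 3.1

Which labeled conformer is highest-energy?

A (eclipsed): CN(0°)/iPr(0°) eclipsed 3.0; H(120°)/OH(120°) eclipsed 1.5; SH(240°)/Et(240°) eclipsed 3.4 → 7.9 kcal/mol.
B (eclipsed): CN(0°)/OH(0°) eclipsed 1.6; H(120°)/Et(120°) eclipsed 1.7; SH(240°)/iPr(240°) eclipsed 3.1 → 6.4 kcal/mol.
A has the highest total (7.9 kcal/mol).

A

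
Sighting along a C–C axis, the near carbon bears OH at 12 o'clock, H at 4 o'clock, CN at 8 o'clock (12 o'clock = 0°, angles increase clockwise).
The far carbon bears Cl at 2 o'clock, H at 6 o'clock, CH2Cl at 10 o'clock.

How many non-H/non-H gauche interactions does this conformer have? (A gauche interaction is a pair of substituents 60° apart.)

3

Non-H gauche pairs: OH(0°)/Cl(60°); OH(0°)/CH2Cl(300°); CN(240°)/CH2Cl(300°) — 3 interactions.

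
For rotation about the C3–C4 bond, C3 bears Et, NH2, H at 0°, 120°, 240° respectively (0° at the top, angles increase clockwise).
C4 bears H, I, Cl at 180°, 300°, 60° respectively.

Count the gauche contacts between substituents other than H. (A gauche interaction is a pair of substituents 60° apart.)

3

Non-H gauche pairs: Et(0°)/I(300°); Et(0°)/Cl(60°); NH2(120°)/Cl(60°) — 3 interactions.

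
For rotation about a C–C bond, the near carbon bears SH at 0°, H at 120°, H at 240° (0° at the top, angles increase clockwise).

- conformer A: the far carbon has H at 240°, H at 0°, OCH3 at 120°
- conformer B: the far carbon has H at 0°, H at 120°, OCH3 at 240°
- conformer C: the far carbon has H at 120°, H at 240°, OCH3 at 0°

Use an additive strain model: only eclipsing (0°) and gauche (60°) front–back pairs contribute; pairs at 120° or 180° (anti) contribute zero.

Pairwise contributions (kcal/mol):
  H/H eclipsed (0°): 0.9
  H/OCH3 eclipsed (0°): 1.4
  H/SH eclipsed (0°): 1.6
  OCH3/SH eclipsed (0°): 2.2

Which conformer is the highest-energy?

A (eclipsed): SH(0°)/H(0°) eclipsed 1.6; H(120°)/OCH3(120°) eclipsed 1.4; H(240°)/H(240°) eclipsed 0.9 → 3.9 kcal/mol.
B (eclipsed): SH(0°)/H(0°) eclipsed 1.6; H(120°)/H(120°) eclipsed 0.9; H(240°)/OCH3(240°) eclipsed 1.4 → 3.9 kcal/mol.
C (eclipsed): SH(0°)/OCH3(0°) eclipsed 2.2; H(120°)/H(120°) eclipsed 0.9; H(240°)/H(240°) eclipsed 0.9 → 4.0 kcal/mol.
C has the highest total (4.0 kcal/mol).

C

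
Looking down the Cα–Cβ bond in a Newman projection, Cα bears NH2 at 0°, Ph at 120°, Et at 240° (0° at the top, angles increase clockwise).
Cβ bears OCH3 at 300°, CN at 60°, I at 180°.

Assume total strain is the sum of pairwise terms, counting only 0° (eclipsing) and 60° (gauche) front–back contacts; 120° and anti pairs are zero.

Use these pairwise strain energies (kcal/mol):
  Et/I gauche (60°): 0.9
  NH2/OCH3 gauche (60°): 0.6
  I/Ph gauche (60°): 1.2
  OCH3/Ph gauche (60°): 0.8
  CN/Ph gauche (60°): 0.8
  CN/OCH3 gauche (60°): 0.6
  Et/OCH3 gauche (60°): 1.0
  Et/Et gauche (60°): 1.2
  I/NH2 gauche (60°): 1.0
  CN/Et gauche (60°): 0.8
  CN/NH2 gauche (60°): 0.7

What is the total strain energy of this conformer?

5.2 kcal/mol

This conformer (staggered): NH2(0°)/OCH3(300°) gauche 0.6; NH2(0°)/CN(60°) gauche 0.7; Ph(120°)/CN(60°) gauche 0.8; Ph(120°)/I(180°) gauche 1.2; Et(240°)/OCH3(300°) gauche 1.0; Et(240°)/I(180°) gauche 0.9 → 5.2 kcal/mol.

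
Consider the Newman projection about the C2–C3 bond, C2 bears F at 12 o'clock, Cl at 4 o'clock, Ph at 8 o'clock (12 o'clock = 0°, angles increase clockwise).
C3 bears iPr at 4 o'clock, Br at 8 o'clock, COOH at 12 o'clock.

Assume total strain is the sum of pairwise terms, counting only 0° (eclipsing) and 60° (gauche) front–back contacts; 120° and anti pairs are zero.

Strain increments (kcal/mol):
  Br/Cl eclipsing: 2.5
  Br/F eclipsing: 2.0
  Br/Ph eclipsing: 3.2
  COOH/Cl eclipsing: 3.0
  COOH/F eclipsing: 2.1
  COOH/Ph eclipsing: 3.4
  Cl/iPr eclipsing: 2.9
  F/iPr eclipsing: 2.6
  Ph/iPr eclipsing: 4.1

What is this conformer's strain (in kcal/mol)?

This conformer (eclipsed): F(0°)/COOH(0°) eclipsed 2.1; Cl(120°)/iPr(120°) eclipsed 2.9; Ph(240°)/Br(240°) eclipsed 3.2 → 8.2 kcal/mol.

8.2 kcal/mol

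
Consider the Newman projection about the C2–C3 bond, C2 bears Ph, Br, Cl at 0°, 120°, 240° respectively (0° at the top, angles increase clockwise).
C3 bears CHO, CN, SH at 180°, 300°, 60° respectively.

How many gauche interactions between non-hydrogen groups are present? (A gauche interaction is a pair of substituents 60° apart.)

6

Non-H gauche pairs: Ph(0°)/CN(300°); Ph(0°)/SH(60°); Br(120°)/CHO(180°); Br(120°)/SH(60°); Cl(240°)/CHO(180°); Cl(240°)/CN(300°) — 6 interactions.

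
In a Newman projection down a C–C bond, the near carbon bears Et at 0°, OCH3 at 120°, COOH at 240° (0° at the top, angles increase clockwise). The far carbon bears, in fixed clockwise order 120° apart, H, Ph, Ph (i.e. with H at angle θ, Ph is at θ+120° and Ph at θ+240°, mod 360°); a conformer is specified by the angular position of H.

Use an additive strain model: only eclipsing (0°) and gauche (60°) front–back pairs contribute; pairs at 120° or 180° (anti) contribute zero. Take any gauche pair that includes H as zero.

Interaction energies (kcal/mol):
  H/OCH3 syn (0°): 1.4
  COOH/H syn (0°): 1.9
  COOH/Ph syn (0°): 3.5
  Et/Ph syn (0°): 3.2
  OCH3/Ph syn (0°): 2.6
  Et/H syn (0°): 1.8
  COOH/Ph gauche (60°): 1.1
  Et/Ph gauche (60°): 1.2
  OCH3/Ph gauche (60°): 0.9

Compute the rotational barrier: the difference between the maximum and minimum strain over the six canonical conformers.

4.0 kcal/mol

H at 0° (eclipsed): Et(0°)/H(0°) eclipsed 1.8; OCH3(120°)/Ph(120°) eclipsed 2.6; COOH(240°)/Ph(240°) eclipsed 3.5 → 7.9 kcal/mol.
H at 60° (staggered): Et(0°)/Ph(300°) gauche 1.2; OCH3(120°)/Ph(180°) gauche 0.9; COOH(240°)/Ph(180°) gauche 1.1; COOH(240°)/Ph(300°) gauche 1.1 → 4.3 kcal/mol.
H at 120° (eclipsed): Et(0°)/Ph(0°) eclipsed 3.2; OCH3(120°)/H(120°) eclipsed 1.4; COOH(240°)/Ph(240°) eclipsed 3.5 → 8.1 kcal/mol.
H at 180° (staggered): Et(0°)/Ph(300°) gauche 1.2; Et(0°)/Ph(60°) gauche 1.2; OCH3(120°)/Ph(60°) gauche 0.9; COOH(240°)/Ph(300°) gauche 1.1 → 4.4 kcal/mol.
H at 240° (eclipsed): Et(0°)/Ph(0°) eclipsed 3.2; OCH3(120°)/Ph(120°) eclipsed 2.6; COOH(240°)/H(240°) eclipsed 1.9 → 7.7 kcal/mol.
H at 300° (staggered): Et(0°)/Ph(60°) gauche 1.2; OCH3(120°)/Ph(60°) gauche 0.9; OCH3(120°)/Ph(180°) gauche 0.9; COOH(240°)/Ph(180°) gauche 1.1 → 4.1 kcal/mol.
Max at 120° (8.1 kcal/mol), min at 300° (4.1 kcal/mol); barrier = 4.0 kcal/mol.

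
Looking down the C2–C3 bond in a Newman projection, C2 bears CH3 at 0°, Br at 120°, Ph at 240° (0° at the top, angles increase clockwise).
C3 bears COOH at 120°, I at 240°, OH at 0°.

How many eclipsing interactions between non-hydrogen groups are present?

3

Non-H eclipsing pairs: CH3(0°)/OH(0°); Br(120°)/COOH(120°); Ph(240°)/I(240°) — 3 interactions.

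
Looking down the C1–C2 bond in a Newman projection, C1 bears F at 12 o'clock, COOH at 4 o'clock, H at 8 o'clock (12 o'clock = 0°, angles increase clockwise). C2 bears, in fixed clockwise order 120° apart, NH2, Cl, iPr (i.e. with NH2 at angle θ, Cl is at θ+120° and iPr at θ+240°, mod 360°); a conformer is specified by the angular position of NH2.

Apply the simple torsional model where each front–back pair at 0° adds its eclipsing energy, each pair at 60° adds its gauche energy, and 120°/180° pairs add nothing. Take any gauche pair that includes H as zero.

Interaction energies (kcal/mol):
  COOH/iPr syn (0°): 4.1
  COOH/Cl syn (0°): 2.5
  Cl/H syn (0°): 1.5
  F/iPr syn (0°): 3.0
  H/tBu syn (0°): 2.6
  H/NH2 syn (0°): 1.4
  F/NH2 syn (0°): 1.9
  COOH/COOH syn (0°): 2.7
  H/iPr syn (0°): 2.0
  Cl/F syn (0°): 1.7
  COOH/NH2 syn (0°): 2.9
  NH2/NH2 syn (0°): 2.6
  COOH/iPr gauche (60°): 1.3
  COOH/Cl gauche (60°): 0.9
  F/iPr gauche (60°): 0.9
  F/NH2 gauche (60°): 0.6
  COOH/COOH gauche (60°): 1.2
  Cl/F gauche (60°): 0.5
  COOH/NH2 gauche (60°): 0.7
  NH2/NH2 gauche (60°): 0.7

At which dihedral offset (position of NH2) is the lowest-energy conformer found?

NH2 at 0° (eclipsed): F(0°)/NH2(0°) eclipsed 1.9; COOH(120°)/Cl(120°) eclipsed 2.5; H(240°)/iPr(240°) eclipsed 2.0 → 6.4 kcal/mol.
NH2 at 60° (staggered): F(0°)/NH2(60°) gauche 0.6; F(0°)/iPr(300°) gauche 0.9; COOH(120°)/NH2(60°) gauche 0.7; COOH(120°)/Cl(180°) gauche 0.9 → 3.1 kcal/mol.
NH2 at 120° (eclipsed): F(0°)/iPr(0°) eclipsed 3.0; COOH(120°)/NH2(120°) eclipsed 2.9; H(240°)/Cl(240°) eclipsed 1.5 → 7.4 kcal/mol.
NH2 at 180° (staggered): F(0°)/Cl(300°) gauche 0.5; F(0°)/iPr(60°) gauche 0.9; COOH(120°)/NH2(180°) gauche 0.7; COOH(120°)/iPr(60°) gauche 1.3 → 3.4 kcal/mol.
NH2 at 240° (eclipsed): F(0°)/Cl(0°) eclipsed 1.7; COOH(120°)/iPr(120°) eclipsed 4.1; H(240°)/NH2(240°) eclipsed 1.4 → 7.2 kcal/mol.
NH2 at 300° (staggered): F(0°)/NH2(300°) gauche 0.6; F(0°)/Cl(60°) gauche 0.5; COOH(120°)/Cl(60°) gauche 0.9; COOH(120°)/iPr(180°) gauche 1.3 → 3.3 kcal/mol.
The minimum (3.1 kcal/mol) occurs with NH2 at 60°.

60°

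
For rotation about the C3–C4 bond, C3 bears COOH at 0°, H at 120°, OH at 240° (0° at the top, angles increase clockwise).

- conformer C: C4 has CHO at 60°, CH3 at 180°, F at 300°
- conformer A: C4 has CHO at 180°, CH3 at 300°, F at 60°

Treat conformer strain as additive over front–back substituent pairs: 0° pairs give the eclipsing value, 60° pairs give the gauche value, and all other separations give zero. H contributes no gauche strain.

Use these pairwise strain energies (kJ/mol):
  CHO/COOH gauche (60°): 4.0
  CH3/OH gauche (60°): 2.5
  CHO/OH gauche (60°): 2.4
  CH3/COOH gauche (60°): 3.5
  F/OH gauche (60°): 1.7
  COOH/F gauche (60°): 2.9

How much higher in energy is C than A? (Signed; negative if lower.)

-0.2 kJ/mol

C (staggered): COOH–CHO gauche, COOH–F gauche, OH–CH3 gauche, OH–F gauche; 4.0 + 2.9 + 2.5 + 1.7 = 11.1 kJ/mol.
A (staggered): COOH–CH3 gauche, COOH–F gauche, OH–CHO gauche, OH–CH3 gauche; 3.5 + 2.9 + 2.4 + 2.5 = 11.3 kJ/mol.
E(C) − E(A) = 11.1 − 11.3 = -0.2 kJ/mol.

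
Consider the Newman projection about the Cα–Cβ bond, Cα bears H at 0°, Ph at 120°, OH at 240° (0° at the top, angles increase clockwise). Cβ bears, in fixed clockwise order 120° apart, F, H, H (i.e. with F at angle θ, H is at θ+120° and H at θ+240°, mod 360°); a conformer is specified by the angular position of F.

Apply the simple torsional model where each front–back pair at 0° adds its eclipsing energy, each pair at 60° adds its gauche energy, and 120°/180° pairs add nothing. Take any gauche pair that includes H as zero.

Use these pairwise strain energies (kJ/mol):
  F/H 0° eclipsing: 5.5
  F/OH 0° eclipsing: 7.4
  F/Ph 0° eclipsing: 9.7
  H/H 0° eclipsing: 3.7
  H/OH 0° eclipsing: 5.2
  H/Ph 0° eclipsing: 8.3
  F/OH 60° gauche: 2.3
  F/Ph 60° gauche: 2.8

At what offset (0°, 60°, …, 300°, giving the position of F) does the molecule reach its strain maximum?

240°

F at 0° (eclipsed): H(0°)/F(0°) eclipsed 5.5; Ph(120°)/H(120°) eclipsed 8.3; OH(240°)/H(240°) eclipsed 5.2 → 19.0 kJ/mol.
F at 60° (staggered): Ph(120°)/F(60°) gauche 2.8 → 2.8 kJ/mol.
F at 120° (eclipsed): H(0°)/H(0°) eclipsed 3.7; Ph(120°)/F(120°) eclipsed 9.7; OH(240°)/H(240°) eclipsed 5.2 → 18.6 kJ/mol.
F at 180° (staggered): Ph(120°)/F(180°) gauche 2.8; OH(240°)/F(180°) gauche 2.3 → 5.1 kJ/mol.
F at 240° (eclipsed): H(0°)/H(0°) eclipsed 3.7; Ph(120°)/H(120°) eclipsed 8.3; OH(240°)/F(240°) eclipsed 7.4 → 19.4 kJ/mol.
F at 300° (staggered): OH(240°)/F(300°) gauche 2.3 → 2.3 kJ/mol.
The maximum (19.4 kJ/mol) occurs with F at 240°.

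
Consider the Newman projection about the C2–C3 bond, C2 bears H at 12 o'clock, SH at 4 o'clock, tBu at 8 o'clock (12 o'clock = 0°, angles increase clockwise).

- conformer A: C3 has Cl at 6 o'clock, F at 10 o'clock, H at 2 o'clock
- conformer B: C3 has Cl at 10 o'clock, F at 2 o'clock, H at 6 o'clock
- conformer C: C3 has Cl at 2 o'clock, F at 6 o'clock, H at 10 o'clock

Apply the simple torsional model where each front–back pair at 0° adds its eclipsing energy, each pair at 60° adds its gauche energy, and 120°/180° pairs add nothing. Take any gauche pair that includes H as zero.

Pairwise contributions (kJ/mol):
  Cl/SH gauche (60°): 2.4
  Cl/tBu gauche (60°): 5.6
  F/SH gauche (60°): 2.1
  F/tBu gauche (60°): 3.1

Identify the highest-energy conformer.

A

A (staggered): SH–Cl gauche, tBu–Cl gauche, tBu–F gauche; 2.4 + 5.6 + 3.1 = 11.1 kJ/mol.
B (staggered): SH–F gauche, tBu–Cl gauche; 2.1 + 5.6 = 7.7 kJ/mol.
C (staggered): SH–Cl gauche, SH–F gauche, tBu–F gauche; 2.4 + 2.1 + 3.1 = 7.6 kJ/mol.
A has the highest total (11.1 kJ/mol).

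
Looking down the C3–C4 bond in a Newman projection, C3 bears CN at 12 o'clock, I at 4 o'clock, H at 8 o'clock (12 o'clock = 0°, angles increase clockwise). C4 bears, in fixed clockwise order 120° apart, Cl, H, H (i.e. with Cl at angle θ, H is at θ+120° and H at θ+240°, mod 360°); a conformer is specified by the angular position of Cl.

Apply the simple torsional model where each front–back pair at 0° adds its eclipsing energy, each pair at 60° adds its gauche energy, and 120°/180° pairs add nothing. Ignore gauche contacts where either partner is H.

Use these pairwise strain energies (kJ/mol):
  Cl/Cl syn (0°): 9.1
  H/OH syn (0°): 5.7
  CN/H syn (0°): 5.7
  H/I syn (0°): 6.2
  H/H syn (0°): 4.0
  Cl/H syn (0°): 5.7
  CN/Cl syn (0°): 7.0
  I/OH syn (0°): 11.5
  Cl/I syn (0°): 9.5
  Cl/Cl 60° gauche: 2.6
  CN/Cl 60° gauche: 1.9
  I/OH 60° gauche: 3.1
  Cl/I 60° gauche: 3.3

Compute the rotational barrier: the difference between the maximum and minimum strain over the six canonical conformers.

Cl at 0° (eclipsed): CN(0°)/Cl(0°) eclipsed 7.0; I(120°)/H(120°) eclipsed 6.2; H(240°)/H(240°) eclipsed 4.0 → 17.2 kJ/mol.
Cl at 60° (staggered): CN(0°)/Cl(60°) gauche 1.9; I(120°)/Cl(60°) gauche 3.3 → 5.2 kJ/mol.
Cl at 120° (eclipsed): CN(0°)/H(0°) eclipsed 5.7; I(120°)/Cl(120°) eclipsed 9.5; H(240°)/H(240°) eclipsed 4.0 → 19.2 kJ/mol.
Cl at 180° (staggered): I(120°)/Cl(180°) gauche 3.3 → 3.3 kJ/mol.
Cl at 240° (eclipsed): CN(0°)/H(0°) eclipsed 5.7; I(120°)/H(120°) eclipsed 6.2; H(240°)/Cl(240°) eclipsed 5.7 → 17.6 kJ/mol.
Cl at 300° (staggered): CN(0°)/Cl(300°) gauche 1.9 → 1.9 kJ/mol.
Max at 120° (19.2 kJ/mol), min at 300° (1.9 kJ/mol); barrier = 17.3 kJ/mol.

17.3 kJ/mol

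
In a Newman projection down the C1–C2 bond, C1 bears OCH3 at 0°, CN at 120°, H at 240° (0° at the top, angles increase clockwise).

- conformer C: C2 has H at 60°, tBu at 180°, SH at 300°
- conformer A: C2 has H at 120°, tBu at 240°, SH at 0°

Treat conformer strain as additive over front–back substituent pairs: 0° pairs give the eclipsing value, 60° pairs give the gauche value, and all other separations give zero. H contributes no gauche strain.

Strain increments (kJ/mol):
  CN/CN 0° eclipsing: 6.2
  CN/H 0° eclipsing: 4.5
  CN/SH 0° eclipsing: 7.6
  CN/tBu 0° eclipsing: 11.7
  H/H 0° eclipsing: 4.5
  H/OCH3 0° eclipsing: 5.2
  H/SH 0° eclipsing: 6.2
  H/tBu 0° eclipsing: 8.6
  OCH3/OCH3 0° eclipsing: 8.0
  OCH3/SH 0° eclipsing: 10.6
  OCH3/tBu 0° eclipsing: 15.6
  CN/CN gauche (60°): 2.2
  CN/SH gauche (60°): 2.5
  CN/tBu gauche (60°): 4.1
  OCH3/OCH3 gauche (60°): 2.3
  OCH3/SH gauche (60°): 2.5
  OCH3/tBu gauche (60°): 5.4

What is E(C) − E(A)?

-17.1 kJ/mol

C is staggered. OCH3 at 0° is gauche with SH at 300° (2.5); CN at 120° is gauche with tBu at 180° (4.1). Total 6.6 kJ/mol.
A is eclipsed. OCH3 at 0° is eclipsed with SH at 0° (10.6); CN at 120° is eclipsed with H at 120° (4.5); H at 240° is eclipsed with tBu at 240° (8.6). Total 23.7 kJ/mol.
E(C) − E(A) = 6.6 − 23.7 = -17.1 kJ/mol.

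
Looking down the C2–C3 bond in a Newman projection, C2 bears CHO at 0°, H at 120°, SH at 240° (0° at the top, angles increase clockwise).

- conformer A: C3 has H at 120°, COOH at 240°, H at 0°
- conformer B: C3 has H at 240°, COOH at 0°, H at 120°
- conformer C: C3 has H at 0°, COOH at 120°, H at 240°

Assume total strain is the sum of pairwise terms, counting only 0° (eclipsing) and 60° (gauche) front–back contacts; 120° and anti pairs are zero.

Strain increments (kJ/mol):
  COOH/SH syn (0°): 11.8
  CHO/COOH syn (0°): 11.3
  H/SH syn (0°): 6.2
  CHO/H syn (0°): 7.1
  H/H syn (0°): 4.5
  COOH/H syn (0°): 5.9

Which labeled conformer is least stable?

A (eclipsed): CHO–H eclipsed, H–H eclipsed, SH–COOH eclipsed; 7.1 + 4.5 + 11.8 = 23.4 kJ/mol.
B (eclipsed): CHO–COOH eclipsed, H–H eclipsed, SH–H eclipsed; 11.3 + 4.5 + 6.2 = 22.0 kJ/mol.
C (eclipsed): CHO–H eclipsed, H–COOH eclipsed, SH–H eclipsed; 7.1 + 5.9 + 6.2 = 19.2 kJ/mol.
A has the highest total (23.4 kJ/mol).

A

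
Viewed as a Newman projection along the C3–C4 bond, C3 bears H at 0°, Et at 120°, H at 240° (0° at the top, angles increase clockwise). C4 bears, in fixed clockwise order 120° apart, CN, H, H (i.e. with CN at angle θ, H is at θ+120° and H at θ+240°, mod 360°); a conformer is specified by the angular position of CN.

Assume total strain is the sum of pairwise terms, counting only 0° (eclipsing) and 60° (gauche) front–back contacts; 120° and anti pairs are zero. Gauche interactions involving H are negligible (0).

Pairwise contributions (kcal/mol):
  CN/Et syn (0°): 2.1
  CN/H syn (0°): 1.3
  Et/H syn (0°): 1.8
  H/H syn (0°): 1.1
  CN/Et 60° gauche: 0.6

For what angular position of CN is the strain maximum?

CN at 0° (eclipsed): H–CN eclipsed, Et–H eclipsed, H–H eclipsed; 1.3 + 1.8 + 1.1 = 4.2 kcal/mol.
CN at 60° (staggered): Et–CN gauche; 0.6 = 0.6 kcal/mol.
CN at 120° (eclipsed): H–H eclipsed, Et–CN eclipsed, H–H eclipsed; 1.1 + 2.1 + 1.1 = 4.3 kcal/mol.
CN at 180° (staggered): Et–CN gauche; 0.6 = 0.6 kcal/mol.
CN at 240° (eclipsed): H–H eclipsed, Et–H eclipsed, H–CN eclipsed; 1.1 + 1.8 + 1.3 = 4.2 kcal/mol.
CN at 300° (staggered): no non-H gauche contacts → 0.0 kcal/mol.
The maximum (4.3 kcal/mol) occurs with CN at 120°.

120°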